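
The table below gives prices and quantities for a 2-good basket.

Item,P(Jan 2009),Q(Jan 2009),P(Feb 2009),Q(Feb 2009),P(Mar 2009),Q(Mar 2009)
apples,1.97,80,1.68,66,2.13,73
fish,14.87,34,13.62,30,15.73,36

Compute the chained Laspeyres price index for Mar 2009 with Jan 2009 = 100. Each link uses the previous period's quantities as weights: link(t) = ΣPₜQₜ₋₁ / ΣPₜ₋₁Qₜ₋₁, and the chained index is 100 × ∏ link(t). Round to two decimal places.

106.22

Link Jan 2009→Feb 2009:
ΣP(Feb 2009)Q(Jan 2009) = 1.68×80 + 13.62×34 = 134.4 + 463.08 = 597.48
ΣP(Jan 2009)Q(Jan 2009) = 1.97×80 + 14.87×34 = 157.6 + 505.58 = 663.18
link = 597.48/663.18 = 0.900932
Link Feb 2009→Mar 2009:
ΣP(Mar 2009)Q(Feb 2009) = 2.13×66 + 15.73×30 = 140.58 + 471.9 = 612.48
ΣP(Feb 2009)Q(Feb 2009) = 1.68×66 + 13.62×30 = 110.88 + 408.6 = 519.48
link = 612.48/519.48 = 1.179025
Chained index = 100 × 0.900932 × 1.179025 = 106.2221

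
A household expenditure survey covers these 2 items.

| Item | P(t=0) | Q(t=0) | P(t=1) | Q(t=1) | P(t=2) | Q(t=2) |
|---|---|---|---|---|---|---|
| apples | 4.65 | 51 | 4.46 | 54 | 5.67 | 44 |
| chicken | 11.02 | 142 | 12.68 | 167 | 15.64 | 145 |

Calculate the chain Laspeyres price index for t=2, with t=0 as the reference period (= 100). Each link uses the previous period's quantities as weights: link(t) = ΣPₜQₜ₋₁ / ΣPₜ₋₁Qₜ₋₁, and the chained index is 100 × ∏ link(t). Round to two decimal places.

139.25

Link t=0→t=1:
ΣP(t=1)Q(t=0) = 4.46×51 + 12.68×142 = 227.46 + 1800.56 = 2028.02
ΣP(t=0)Q(t=0) = 4.65×51 + 11.02×142 = 237.15 + 1564.84 = 1801.99
link = 2028.02/1801.99 = 1.125434
Link t=1→t=2:
ΣP(t=2)Q(t=1) = 5.67×54 + 15.64×167 = 306.18 + 2611.88 = 2918.06
ΣP(t=1)Q(t=1) = 4.46×54 + 12.68×167 = 240.84 + 2117.56 = 2358.4
link = 2918.06/2358.4 = 1.237305
Chained index = 100 × 1.125434 × 1.237305 = 139.2505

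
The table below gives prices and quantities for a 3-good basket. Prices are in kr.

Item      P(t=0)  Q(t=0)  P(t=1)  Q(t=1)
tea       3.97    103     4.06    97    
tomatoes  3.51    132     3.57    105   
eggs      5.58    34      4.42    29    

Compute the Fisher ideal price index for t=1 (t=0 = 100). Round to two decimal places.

97.94

Laspeyres component (base-period weights):
ΣP(t=1)Q(t=0) = 4.06×103 + 3.57×132 + 4.42×34 = 418.18 + 471.24 + 150.28 = 1039.7
ΣP(t=0)Q(t=0) = 3.97×103 + 3.51×132 + 5.58×34 = 408.91 + 463.32 + 189.72 = 1061.95
L = 1039.7 / 1061.95 × 100 = 97.9048
Paasche component (current-period weights):
ΣP(t=1)Q(t=1) = 4.06×97 + 3.57×105 + 4.42×29 = 393.82 + 374.85 + 128.18 = 896.85
ΣP(t=0)Q(t=1) = 3.97×97 + 3.51×105 + 5.58×29 = 385.09 + 368.55 + 161.82 = 915.46
P = 896.85 / 915.46 × 100 = 97.9671
Fisher = √(L × P) = √(97.9048 × 97.9671) = 97.9360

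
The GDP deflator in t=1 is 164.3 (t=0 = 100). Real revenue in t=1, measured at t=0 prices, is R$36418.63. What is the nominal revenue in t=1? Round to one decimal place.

59835.8

Nominal = Real × (Index/100) = 36418.63 × (164.3/100)
        = 36418.63 × 1.643 = 59835.8091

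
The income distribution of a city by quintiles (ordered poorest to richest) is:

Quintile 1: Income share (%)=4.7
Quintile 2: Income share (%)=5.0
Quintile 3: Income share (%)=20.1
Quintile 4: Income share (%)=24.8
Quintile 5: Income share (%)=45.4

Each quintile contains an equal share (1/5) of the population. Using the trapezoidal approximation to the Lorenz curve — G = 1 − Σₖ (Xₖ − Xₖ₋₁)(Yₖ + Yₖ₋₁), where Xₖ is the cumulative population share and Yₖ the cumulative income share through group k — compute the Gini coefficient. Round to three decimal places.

Cumulative income shares Yₖ: 0.0470, 0.0970, 0.2980, 0.5460, 1.0000
Σ (Xₖ−Xₖ₋₁)(Yₖ+Yₖ₋₁) = (1/5)(0.0470+0.0000) + (1/5)(0.0970+0.0470) + (1/5)(0.2980+0.0970) + (1/5)(0.5460+0.2980) + (1/5)(1.0000+0.5460)
  = 0.0094 + 0.0288 + 0.0790 + 0.1688 + 0.3092 = 0.5952
G = 1 − 0.5952 = 0.4048

0.405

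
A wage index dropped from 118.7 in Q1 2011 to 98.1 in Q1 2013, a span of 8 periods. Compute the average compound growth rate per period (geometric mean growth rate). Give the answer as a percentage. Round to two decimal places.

-2.35%

Growth factor = (98.1/118.7)^(1/8) = (0.826453)^(1/8) = 0.976455
Growth rate = 0.976455 − 1 = -0.023545 = -2.3545%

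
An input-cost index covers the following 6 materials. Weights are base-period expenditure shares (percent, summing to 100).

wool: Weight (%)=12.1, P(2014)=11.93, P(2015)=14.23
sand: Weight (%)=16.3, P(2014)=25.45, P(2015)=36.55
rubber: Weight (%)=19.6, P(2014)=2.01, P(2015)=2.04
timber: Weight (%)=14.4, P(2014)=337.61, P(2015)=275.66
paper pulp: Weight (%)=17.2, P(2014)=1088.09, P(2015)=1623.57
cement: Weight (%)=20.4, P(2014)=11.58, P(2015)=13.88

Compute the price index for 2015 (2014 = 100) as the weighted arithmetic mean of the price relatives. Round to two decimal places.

119.61

wool: 12.1 × (14.23/11.93) = 12.1 × 1.192791 = 14.4328
sand: 16.3 × (36.55/25.45) = 16.3 × 1.436149 = 23.4092
rubber: 19.6 × (2.04/2.01) = 19.6 × 1.014925 = 19.8925
timber: 14.4 × (275.66/337.61) = 14.4 × 0.816504 = 11.7577
paper pulp: 17.2 × (1623.57/1088.09) = 17.2 × 1.492128 = 25.6646
cement: 20.4 × (13.88/11.58) = 20.4 × 1.198618 = 24.4518
Index = Σ wᵢ·(p₁ᵢ/p₀ᵢ) = 14.4328 + 23.4092 + 19.8925 + 11.7577 + 25.6646 + 24.4518 = 119.6086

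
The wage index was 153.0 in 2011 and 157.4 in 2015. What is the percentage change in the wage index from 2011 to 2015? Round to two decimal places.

2.88%

Change = (157.4 − 153.0) / 153.0 × 100
       = 4.4 / 153.0 × 100 = 2.8758%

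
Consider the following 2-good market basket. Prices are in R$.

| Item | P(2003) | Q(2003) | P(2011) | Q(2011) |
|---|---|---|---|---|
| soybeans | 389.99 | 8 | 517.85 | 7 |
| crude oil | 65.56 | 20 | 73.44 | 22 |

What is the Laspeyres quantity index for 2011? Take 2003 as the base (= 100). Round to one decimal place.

Laspeyres quantity index uses base-period prices as weights.
ΣP(2003)·Q(2011) = 389.99×7 + 65.56×22 = 2729.93 + 1442.32 = 4172.25
ΣP(2003)·Q(2003) = 389.99×8 + 65.56×20 = 3119.92 + 1311.2 = 4431.12
Index = 4172.25 / 4431.12 × 100 = 94.1579

94.2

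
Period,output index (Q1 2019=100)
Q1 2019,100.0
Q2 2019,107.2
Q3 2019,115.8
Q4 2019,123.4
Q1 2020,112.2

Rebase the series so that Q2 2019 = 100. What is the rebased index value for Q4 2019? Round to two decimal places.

Rebased(Q4 2019) = 123.4 / 107.2 × 100 = 115.1119

115.11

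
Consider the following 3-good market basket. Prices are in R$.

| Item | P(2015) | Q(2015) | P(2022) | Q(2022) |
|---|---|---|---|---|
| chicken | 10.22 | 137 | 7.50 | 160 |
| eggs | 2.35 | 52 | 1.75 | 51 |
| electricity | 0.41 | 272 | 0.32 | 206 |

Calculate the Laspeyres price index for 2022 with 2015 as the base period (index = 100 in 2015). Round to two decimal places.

Laspeyres price index uses base-period quantities as weights.
ΣP(2022)·Q(2015) = 7.50×137 + 1.75×52 + 0.32×272 = 1027.5 + 91 + 87.04 = 1205.54
ΣP(2015)·Q(2015) = 10.22×137 + 2.35×52 + 0.41×272 = 1400.14 + 122.2 + 111.52 = 1633.86
Index = 1205.54 / 1633.86 × 100 = 73.7848

73.78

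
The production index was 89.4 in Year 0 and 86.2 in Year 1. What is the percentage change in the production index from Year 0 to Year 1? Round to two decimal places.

Change = (86.2 − 89.4) / 89.4 × 100
       = -3.2 / 89.4 × 100 = -3.5794%

-3.58%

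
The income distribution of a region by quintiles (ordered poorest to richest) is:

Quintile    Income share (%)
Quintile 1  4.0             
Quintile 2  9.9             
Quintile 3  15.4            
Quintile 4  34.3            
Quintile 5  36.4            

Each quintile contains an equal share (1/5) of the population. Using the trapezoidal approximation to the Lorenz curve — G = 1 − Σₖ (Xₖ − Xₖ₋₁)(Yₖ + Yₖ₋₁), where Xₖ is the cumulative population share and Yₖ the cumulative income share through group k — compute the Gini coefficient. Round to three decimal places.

Cumulative income shares Yₖ: 0.0400, 0.1390, 0.2930, 0.6360, 1.0000
Σ (Xₖ−Xₖ₋₁)(Yₖ+Yₖ₋₁) = (1/5)(0.0400+0.0000) + (1/5)(0.1390+0.0400) + (1/5)(0.2930+0.1390) + (1/5)(0.6360+0.2930) + (1/5)(1.0000+0.6360)
  = 0.0080 + 0.0358 + 0.0864 + 0.1858 + 0.3272 = 0.6432
G = 1 − 0.6432 = 0.3568

0.357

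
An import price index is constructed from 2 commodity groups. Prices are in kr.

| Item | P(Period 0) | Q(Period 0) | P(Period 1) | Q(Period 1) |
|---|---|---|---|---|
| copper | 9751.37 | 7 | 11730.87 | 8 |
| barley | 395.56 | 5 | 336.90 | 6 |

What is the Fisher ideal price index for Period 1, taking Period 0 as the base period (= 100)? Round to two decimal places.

Laspeyres component (base-period weights):
ΣP(Period 1)Q(Period 0) = 11730.87×7 + 336.90×5 = 82116.09 + 1684.5 = 83800.59
ΣP(Period 0)Q(Period 0) = 9751.37×7 + 395.56×5 = 68259.59 + 1977.8 = 70237.39
L = 83800.59 / 70237.39 × 100 = 119.3105
Paasche component (current-period weights):
ΣP(Period 1)Q(Period 1) = 11730.87×8 + 336.90×6 = 93846.96 + 2021.4 = 95868.36
ΣP(Period 0)Q(Period 1) = 9751.37×8 + 395.56×6 = 78010.96 + 2373.36 = 80384.32
P = 95868.36 / 80384.32 × 100 = 119.2625
Fisher = √(L × P) = √(119.3105 × 119.2625) = 119.2865

119.29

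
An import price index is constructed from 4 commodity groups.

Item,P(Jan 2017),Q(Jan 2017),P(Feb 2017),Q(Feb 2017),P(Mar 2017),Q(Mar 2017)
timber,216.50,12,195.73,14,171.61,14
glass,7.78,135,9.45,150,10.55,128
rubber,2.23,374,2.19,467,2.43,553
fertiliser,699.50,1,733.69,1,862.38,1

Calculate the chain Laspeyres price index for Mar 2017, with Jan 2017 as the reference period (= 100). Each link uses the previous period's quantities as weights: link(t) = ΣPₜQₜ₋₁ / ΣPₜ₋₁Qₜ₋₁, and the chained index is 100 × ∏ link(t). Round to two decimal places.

101.06

Link Jan 2017→Feb 2017:
ΣP(Feb 2017)Q(Jan 2017) = 195.73×12 + 9.45×135 + 2.19×374 + 733.69×1 = 2348.76 + 1275.75 + 819.06 + 733.69 = 5177.26
ΣP(Jan 2017)Q(Jan 2017) = 216.50×12 + 7.78×135 + 2.23×374 + 699.50×1 = 2598 + 1050.3 + 834.02 + 699.5 = 5181.82
link = 5177.26/5181.82 = 0.999120
Link Feb 2017→Mar 2017:
ΣP(Mar 2017)Q(Feb 2017) = 171.61×14 + 10.55×150 + 2.43×467 + 862.38×1 = 2402.54 + 1582.5 + 1134.81 + 862.38 = 5982.23
ΣP(Feb 2017)Q(Feb 2017) = 195.73×14 + 9.45×150 + 2.19×467 + 733.69×1 = 2740.22 + 1417.5 + 1022.73 + 733.69 = 5914.14
link = 5982.23/5914.14 = 1.011513
Chained index = 100 × 0.999120 × 1.011513 = 101.0623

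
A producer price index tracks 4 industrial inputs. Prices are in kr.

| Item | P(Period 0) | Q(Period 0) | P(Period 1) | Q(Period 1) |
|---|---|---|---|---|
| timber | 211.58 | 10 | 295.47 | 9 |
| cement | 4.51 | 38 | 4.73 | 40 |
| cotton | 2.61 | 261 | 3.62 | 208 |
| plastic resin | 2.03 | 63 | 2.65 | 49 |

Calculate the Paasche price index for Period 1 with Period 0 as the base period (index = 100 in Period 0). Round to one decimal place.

Paasche price index uses current-period quantities as weights.
ΣP(Period 1)·Q(Period 1) = 295.47×9 + 4.73×40 + 3.62×208 + 2.65×49 = 2659.23 + 189.2 + 752.96 + 129.85 = 3731.24
ΣP(Period 0)·Q(Period 1) = 211.58×9 + 4.51×40 + 2.61×208 + 2.03×49 = 1904.22 + 180.4 + 542.88 + 99.47 = 2726.97
Index = 3731.24 / 2726.97 × 100 = 136.8273

136.8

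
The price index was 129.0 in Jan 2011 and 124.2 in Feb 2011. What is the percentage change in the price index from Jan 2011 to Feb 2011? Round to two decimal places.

-3.72%

Change = (124.2 − 129.0) / 129.0 × 100
       = -4.8 / 129.0 × 100 = -3.7209%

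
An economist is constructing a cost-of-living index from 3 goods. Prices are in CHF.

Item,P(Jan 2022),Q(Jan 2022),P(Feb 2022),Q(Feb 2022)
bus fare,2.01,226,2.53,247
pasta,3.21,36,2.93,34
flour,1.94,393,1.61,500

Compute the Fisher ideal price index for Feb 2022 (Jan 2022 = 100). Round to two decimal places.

97.70

Laspeyres component (base-period weights):
ΣP(Feb 2022)Q(Jan 2022) = 2.53×226 + 2.93×36 + 1.61×393 = 571.78 + 105.48 + 632.73 = 1309.99
ΣP(Jan 2022)Q(Jan 2022) = 2.01×226 + 3.21×36 + 1.94×393 = 454.26 + 115.56 + 762.42 = 1332.24
L = 1309.99 / 1332.24 × 100 = 98.3299
Paasche component (current-period weights):
ΣP(Feb 2022)Q(Feb 2022) = 2.53×247 + 2.93×34 + 1.61×500 = 624.91 + 99.62 + 805 = 1529.53
ΣP(Jan 2022)Q(Feb 2022) = 2.01×247 + 3.21×34 + 1.94×500 = 496.47 + 109.14 + 970 = 1575.61
P = 1529.53 / 1575.61 × 100 = 97.0754
Fisher = √(L × P) = √(98.3299 × 97.0754) = 97.7006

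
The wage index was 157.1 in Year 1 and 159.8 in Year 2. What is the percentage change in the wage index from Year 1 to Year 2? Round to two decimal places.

1.72%

Change = (159.8 − 157.1) / 157.1 × 100
       = 2.7 / 157.1 × 100 = 1.7187%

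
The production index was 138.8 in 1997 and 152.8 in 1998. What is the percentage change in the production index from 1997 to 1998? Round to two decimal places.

Change = (152.8 − 138.8) / 138.8 × 100
       = 14.0 / 138.8 × 100 = 10.0865%

10.09%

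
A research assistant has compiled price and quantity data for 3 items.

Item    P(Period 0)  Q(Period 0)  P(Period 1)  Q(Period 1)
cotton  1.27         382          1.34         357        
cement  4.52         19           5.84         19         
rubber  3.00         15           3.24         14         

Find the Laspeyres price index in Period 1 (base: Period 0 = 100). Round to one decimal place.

109.0

Laspeyres price index uses base-period quantities as weights.
ΣP(Period 1)·Q(Period 0) = 1.34×382 + 5.84×19 + 3.24×15 = 511.88 + 110.96 + 48.6 = 671.44
ΣP(Period 0)·Q(Period 0) = 1.27×382 + 4.52×19 + 3.00×15 = 485.14 + 85.88 + 45 = 616.02
Index = 671.44 / 616.02 × 100 = 108.9965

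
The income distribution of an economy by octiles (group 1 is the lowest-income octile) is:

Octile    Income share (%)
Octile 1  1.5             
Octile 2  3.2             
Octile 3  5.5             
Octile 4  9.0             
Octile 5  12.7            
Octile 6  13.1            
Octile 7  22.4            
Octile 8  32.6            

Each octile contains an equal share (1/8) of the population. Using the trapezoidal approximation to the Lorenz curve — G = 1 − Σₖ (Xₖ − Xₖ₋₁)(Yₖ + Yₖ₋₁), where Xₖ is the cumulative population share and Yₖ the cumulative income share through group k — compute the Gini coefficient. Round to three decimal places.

Cumulative income shares Yₖ: 0.0150, 0.0470, 0.1020, 0.1920, 0.3190, 0.4500, 0.6740, 1.0000
Σ (Xₖ−Xₖ₋₁)(Yₖ+Yₖ₋₁) = (1/8)(0.0150+0.0000) + (1/8)(0.0470+0.0150) + (1/8)(0.1020+0.0470) + (1/8)(0.1920+0.1020) + (1/8)(0.3190+0.1920) + (1/8)(0.4500+0.3190) + (1/8)(0.6740+0.4500) + (1/8)(1.0000+0.6740)
  = 0.0019 + 0.0077 + 0.0186 + 0.0368 + 0.0639 + 0.0961 + 0.1405 + 0.2092 = 0.5747
G = 1 − 0.5747 = 0.4253

0.425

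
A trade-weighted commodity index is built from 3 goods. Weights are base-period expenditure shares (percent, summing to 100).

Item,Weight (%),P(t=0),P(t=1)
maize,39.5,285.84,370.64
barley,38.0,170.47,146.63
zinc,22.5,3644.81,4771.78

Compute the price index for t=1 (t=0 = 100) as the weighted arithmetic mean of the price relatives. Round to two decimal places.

113.36

maize: 39.5 × (370.64/285.84) = 39.5 × 1.296669 = 51.2184
barley: 38.0 × (146.63/170.47) = 38.0 × 0.860151 = 32.6858
zinc: 22.5 × (4771.78/3644.81) = 22.5 × 1.309199 = 29.4570
Index = Σ wᵢ·(p₁ᵢ/p₀ᵢ) = 51.2184 + 32.6858 + 29.4570 = 113.3612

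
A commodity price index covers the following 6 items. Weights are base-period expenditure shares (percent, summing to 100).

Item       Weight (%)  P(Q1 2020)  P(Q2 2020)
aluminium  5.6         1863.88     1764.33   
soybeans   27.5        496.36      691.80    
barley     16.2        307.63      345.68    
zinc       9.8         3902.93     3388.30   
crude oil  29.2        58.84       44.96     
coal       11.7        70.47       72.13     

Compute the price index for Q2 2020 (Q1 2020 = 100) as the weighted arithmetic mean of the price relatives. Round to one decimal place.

104.6

aluminium: 5.6 × (1764.33/1863.88) = 5.6 × 0.946590 = 5.3009
soybeans: 27.5 × (691.80/496.36) = 27.5 × 1.393746 = 38.3280
barley: 16.2 × (345.68/307.63) = 16.2 × 1.123688 = 18.2037
zinc: 9.8 × (3388.30/3902.93) = 9.8 × 0.868143 = 8.5078
crude oil: 29.2 × (44.96/58.84) = 29.2 × 0.764106 = 22.3119
coal: 11.7 × (72.13/70.47) = 11.7 × 1.023556 = 11.9756
Index = Σ wᵢ·(p₁ᵢ/p₀ᵢ) = 5.3009 + 38.3280 + 18.2037 + 8.5078 + 22.3119 + 11.9756 = 104.6280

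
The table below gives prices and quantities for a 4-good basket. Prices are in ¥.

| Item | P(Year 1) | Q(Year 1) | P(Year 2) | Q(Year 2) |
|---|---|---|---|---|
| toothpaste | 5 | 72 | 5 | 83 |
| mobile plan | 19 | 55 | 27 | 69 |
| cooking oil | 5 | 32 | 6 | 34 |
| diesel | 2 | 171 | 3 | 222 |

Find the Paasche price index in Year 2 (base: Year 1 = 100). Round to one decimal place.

Paasche price index uses current-period quantities as weights.
ΣP(Year 2)·Q(Year 2) = 5×83 + 27×69 + 6×34 + 3×222 = 415 + 1863 + 204 + 666 = 3148
ΣP(Year 1)·Q(Year 2) = 5×83 + 19×69 + 5×34 + 2×222 = 415 + 1311 + 170 + 444 = 2340
Index = 3148 / 2340 × 100 = 134.5299

134.5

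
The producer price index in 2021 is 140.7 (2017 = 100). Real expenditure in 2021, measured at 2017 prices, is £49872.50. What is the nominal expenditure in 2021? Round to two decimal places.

70170.61

Nominal = Real × (Index/100) = 49872.50 × (140.7/100)
        = 49872.50 × 1.407 = 70170.6075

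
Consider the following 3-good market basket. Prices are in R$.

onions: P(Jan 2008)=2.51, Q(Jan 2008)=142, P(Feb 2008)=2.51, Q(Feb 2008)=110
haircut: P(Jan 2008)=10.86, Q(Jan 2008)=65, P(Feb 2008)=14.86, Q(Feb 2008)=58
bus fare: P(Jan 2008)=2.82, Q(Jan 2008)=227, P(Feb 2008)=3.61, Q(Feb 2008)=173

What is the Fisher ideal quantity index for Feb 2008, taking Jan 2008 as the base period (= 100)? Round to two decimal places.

Laspeyres component (base-period weights):
ΣP(Jan 2008)Q(Feb 2008) = 2.51×110 + 10.86×58 + 2.82×173 = 276.1 + 629.88 + 487.86 = 1393.84
ΣP(Jan 2008)Q(Jan 2008) = 2.51×142 + 10.86×65 + 2.82×227 = 356.42 + 705.9 + 640.14 = 1702.46
L = 1393.84 / 1702.46 × 100 = 81.8721
Paasche component (current-period weights):
ΣP(Feb 2008)Q(Feb 2008) = 2.51×110 + 14.86×58 + 3.61×173 = 276.1 + 861.88 + 624.53 = 1762.51
ΣP(Feb 2008)Q(Jan 2008) = 2.51×142 + 14.86×65 + 3.61×227 = 356.42 + 965.9 + 819.47 = 2141.79
P = 1762.51 / 2141.79 × 100 = 82.2914
Fisher = √(L × P) = √(81.8721 × 82.2914) = 82.0815

82.08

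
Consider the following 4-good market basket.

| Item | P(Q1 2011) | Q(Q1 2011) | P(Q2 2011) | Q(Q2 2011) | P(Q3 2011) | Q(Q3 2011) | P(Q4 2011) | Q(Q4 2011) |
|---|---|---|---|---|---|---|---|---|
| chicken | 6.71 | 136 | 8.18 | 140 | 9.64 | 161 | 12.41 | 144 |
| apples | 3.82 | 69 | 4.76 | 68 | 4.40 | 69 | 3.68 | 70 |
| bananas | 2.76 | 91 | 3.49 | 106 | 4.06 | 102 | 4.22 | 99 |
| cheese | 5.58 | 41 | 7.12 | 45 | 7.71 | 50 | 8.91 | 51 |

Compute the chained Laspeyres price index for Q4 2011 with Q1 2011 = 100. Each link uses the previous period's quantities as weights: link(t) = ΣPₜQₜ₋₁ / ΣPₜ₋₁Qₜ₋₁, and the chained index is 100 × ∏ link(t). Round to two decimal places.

163.88

Link Q1 2011→Q2 2011:
ΣP(Q2 2011)Q(Q1 2011) = 8.18×136 + 4.76×69 + 3.49×91 + 7.12×41 = 1112.48 + 328.44 + 317.59 + 291.92 = 2050.43
ΣP(Q1 2011)Q(Q1 2011) = 6.71×136 + 3.82×69 + 2.76×91 + 5.58×41 = 912.56 + 263.58 + 251.16 + 228.78 = 1656.08
link = 2050.43/1656.08 = 1.238123
Link Q2 2011→Q3 2011:
ΣP(Q3 2011)Q(Q2 2011) = 9.64×140 + 4.40×68 + 4.06×106 + 7.71×45 = 1349.6 + 299.2 + 430.36 + 346.95 = 2426.11
ΣP(Q2 2011)Q(Q2 2011) = 8.18×140 + 4.76×68 + 3.49×106 + 7.12×45 = 1145.2 + 323.68 + 369.94 + 320.4 = 2159.22
link = 2426.11/2159.22 = 1.123605
Link Q3 2011→Q4 2011:
ΣP(Q4 2011)Q(Q3 2011) = 12.41×161 + 3.68×69 + 4.22×102 + 8.91×50 = 1998.01 + 253.92 + 430.44 + 445.5 = 3127.87
ΣP(Q3 2011)Q(Q3 2011) = 9.64×161 + 4.40×69 + 4.06×102 + 7.71×50 = 1552.04 + 303.6 + 414.12 + 385.5 = 2655.26
link = 3127.87/2655.26 = 1.177990
Chained index = 100 × 1.238123 × 1.123605 × 1.177990 = 163.8773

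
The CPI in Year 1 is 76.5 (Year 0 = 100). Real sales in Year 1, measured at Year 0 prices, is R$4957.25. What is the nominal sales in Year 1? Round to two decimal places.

3792.30

Nominal = Real × (Index/100) = 4957.25 × (76.5/100)
        = 4957.25 × 0.765 = 3792.2962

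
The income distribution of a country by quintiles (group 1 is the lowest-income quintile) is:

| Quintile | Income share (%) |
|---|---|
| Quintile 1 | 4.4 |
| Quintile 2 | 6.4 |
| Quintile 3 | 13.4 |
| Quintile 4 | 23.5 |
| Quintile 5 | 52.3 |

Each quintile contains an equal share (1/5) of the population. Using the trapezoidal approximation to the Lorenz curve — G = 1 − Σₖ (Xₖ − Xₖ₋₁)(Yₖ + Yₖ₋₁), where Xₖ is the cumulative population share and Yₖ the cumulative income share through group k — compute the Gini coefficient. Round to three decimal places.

Cumulative income shares Yₖ: 0.0440, 0.1080, 0.2420, 0.4770, 1.0000
Σ (Xₖ−Xₖ₋₁)(Yₖ+Yₖ₋₁) = (1/5)(0.0440+0.0000) + (1/5)(0.1080+0.0440) + (1/5)(0.2420+0.1080) + (1/5)(0.4770+0.2420) + (1/5)(1.0000+0.4770)
  = 0.0088 + 0.0304 + 0.0700 + 0.1438 + 0.2954 = 0.5484
G = 1 − 0.5484 = 0.4516

0.452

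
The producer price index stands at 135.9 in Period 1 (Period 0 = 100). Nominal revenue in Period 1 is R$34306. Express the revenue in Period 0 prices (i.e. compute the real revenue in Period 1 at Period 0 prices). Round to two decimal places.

Real = Nominal ÷ (Index/100) = 34306 ÷ (135.9/100)
     = 34306 ÷ 1.359 = 25243.5614

25243.56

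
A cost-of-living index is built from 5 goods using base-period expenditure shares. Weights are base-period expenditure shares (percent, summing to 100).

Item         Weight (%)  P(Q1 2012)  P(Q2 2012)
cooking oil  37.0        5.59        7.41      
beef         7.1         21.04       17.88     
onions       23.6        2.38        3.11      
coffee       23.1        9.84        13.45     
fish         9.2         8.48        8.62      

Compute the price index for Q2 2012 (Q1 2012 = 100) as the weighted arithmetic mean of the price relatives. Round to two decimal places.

126.85

cooking oil: 37.0 × (7.41/5.59) = 37.0 × 1.325581 = 49.0465
beef: 7.1 × (17.88/21.04) = 7.1 × 0.849810 = 6.0337
onions: 23.6 × (3.11/2.38) = 23.6 × 1.306723 = 30.8387
coffee: 23.1 × (13.45/9.84) = 23.1 × 1.366870 = 31.5747
fish: 9.2 × (8.62/8.48) = 9.2 × 1.016509 = 9.3519
Index = Σ wᵢ·(p₁ᵢ/p₀ᵢ) = 49.0465 + 6.0337 + 30.8387 + 31.5747 + 9.3519 = 126.8454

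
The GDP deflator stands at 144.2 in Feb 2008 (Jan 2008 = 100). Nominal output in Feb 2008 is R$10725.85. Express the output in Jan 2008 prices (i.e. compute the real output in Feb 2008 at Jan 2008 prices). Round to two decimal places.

Real = Nominal ÷ (Index/100) = 10725.85 ÷ (144.2/100)
     = 10725.85 ÷ 1.442 = 7438.1761

7438.18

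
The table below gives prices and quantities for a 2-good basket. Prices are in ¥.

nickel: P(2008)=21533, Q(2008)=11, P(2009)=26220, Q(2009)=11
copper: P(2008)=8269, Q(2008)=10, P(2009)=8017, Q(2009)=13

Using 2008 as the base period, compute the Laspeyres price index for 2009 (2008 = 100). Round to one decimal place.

Laspeyres price index uses base-period quantities as weights.
ΣP(2009)·Q(2008) = 26220×11 + 8017×10 = 288420 + 80170 = 368590
ΣP(2008)·Q(2008) = 21533×11 + 8269×10 = 236863 + 82690 = 319553
Index = 368590 / 319553 × 100 = 115.3455

115.3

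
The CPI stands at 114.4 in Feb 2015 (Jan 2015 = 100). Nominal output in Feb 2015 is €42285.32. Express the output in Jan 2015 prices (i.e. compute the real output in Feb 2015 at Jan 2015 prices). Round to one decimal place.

36962.7

Real = Nominal ÷ (Index/100) = 42285.32 ÷ (114.4/100)
     = 42285.32 ÷ 1.144 = 36962.6923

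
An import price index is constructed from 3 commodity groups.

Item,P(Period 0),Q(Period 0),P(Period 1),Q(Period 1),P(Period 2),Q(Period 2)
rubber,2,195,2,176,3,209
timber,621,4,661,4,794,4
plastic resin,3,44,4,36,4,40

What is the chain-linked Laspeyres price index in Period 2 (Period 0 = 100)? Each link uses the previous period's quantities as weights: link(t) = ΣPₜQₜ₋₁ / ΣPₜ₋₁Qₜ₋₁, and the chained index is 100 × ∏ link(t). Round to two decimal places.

Link Period 0→Period 1:
ΣP(Period 1)Q(Period 0) = 2×195 + 661×4 + 4×44 = 390 + 2644 + 176 = 3210
ΣP(Period 0)Q(Period 0) = 2×195 + 621×4 + 3×44 = 390 + 2484 + 132 = 3006
link = 3210/3006 = 1.067864
Link Period 1→Period 2:
ΣP(Period 2)Q(Period 1) = 3×176 + 794×4 + 4×36 = 528 + 3176 + 144 = 3848
ΣP(Period 1)Q(Period 1) = 2×176 + 661×4 + 4×36 = 352 + 2644 + 144 = 3140
link = 3848/3140 = 1.225478
Chained index = 100 × 1.067864 × 1.225478 = 130.8644

130.86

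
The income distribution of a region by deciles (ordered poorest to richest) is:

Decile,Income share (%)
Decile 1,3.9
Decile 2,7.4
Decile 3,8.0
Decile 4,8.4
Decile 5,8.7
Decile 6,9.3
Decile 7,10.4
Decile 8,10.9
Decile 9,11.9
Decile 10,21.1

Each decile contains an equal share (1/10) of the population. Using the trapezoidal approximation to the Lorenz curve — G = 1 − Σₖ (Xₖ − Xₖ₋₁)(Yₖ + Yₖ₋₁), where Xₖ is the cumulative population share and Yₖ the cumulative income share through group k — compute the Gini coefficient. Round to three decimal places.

Cumulative income shares Yₖ: 0.0390, 0.1130, 0.1930, 0.2770, 0.3640, 0.4570, 0.5610, 0.6700, 0.7890, 1.0000
Σ (Xₖ−Xₖ₋₁)(Yₖ+Yₖ₋₁) = (1/10)(0.0390+0.0000) + (1/10)(0.1130+0.0390) + (1/10)(0.1930+0.1130) + (1/10)(0.2770+0.1930) + (1/10)(0.3640+0.2770) + (1/10)(0.4570+0.3640) + (1/10)(0.5610+0.4570) + (1/10)(0.6700+0.5610) + (1/10)(0.7890+0.6700) + (1/10)(1.0000+0.7890)
  = 0.0039 + 0.0152 + 0.0306 + 0.0470 + 0.0641 + 0.0821 + 0.1018 + 0.1231 + 0.1459 + 0.1789 = 0.7926
G = 1 − 0.7926 = 0.2074

0.207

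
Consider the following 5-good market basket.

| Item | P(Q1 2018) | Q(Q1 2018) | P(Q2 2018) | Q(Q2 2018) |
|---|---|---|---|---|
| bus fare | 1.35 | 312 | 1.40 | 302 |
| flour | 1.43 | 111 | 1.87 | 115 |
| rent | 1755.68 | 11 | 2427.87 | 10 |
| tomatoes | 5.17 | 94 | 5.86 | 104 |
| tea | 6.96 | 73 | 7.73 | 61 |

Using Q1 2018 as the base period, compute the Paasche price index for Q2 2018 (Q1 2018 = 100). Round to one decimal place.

Paasche price index uses current-period quantities as weights.
ΣP(Q2 2018)·Q(Q2 2018) = 1.40×302 + 1.87×115 + 2427.87×10 + 5.86×104 + 7.73×61 = 422.8 + 215.05 + 24278.7 + 609.44 + 471.53 = 25997.52
ΣP(Q1 2018)·Q(Q2 2018) = 1.35×302 + 1.43×115 + 1755.68×10 + 5.17×104 + 6.96×61 = 407.7 + 164.45 + 17556.8 + 537.68 + 424.56 = 19091.19
Index = 25997.52 / 19091.19 × 100 = 136.1755

136.2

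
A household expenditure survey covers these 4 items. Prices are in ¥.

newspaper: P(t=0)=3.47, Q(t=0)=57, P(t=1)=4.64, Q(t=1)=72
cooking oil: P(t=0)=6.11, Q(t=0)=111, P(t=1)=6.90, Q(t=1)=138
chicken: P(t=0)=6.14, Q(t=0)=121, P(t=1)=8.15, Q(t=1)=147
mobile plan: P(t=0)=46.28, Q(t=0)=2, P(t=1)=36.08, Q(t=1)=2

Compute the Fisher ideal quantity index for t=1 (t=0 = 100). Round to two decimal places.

Laspeyres component (base-period weights):
ΣP(t=0)Q(t=1) = 3.47×72 + 6.11×138 + 6.14×147 + 46.28×2 = 249.84 + 843.18 + 902.58 + 92.56 = 2088.16
ΣP(t=0)Q(t=0) = 3.47×57 + 6.11×111 + 6.14×121 + 46.28×2 = 197.79 + 678.21 + 742.94 + 92.56 = 1711.5
L = 2088.16 / 1711.5 × 100 = 122.0076
Paasche component (current-period weights):
ΣP(t=1)Q(t=1) = 4.64×72 + 6.90×138 + 8.15×147 + 36.08×2 = 334.08 + 952.2 + 1198.05 + 72.16 = 2556.49
ΣP(t=1)Q(t=0) = 4.64×57 + 6.90×111 + 8.15×121 + 36.08×2 = 264.48 + 765.9 + 986.15 + 72.16 = 2088.69
P = 2556.49 / 2088.69 × 100 = 122.3968
Fisher = √(L × P) = √(122.0076 × 122.3968) = 122.2020

122.20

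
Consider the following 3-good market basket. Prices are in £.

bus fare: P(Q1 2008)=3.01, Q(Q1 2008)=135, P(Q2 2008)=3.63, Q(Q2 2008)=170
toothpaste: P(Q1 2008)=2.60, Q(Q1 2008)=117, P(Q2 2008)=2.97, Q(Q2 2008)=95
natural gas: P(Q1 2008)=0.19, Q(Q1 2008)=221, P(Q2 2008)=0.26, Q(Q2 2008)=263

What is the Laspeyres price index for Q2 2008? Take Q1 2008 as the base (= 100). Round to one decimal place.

118.9

Laspeyres price index uses base-period quantities as weights.
ΣP(Q2 2008)·Q(Q1 2008) = 3.63×135 + 2.97×117 + 0.26×221 = 490.05 + 347.49 + 57.46 = 895
ΣP(Q1 2008)·Q(Q1 2008) = 3.01×135 + 2.60×117 + 0.19×221 = 406.35 + 304.2 + 41.99 = 752.54
Index = 895 / 752.54 × 100 = 118.9306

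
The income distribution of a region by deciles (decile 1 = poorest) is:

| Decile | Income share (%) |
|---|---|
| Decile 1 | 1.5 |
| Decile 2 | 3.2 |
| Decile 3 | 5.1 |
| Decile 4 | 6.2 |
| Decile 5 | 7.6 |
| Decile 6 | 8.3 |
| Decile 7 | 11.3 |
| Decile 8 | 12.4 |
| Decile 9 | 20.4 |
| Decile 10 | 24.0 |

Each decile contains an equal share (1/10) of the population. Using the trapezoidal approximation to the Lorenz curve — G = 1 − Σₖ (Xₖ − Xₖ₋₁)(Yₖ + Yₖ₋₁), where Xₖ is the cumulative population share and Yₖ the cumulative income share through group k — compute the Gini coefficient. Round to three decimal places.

0.375

Cumulative income shares Yₖ: 0.0150, 0.0470, 0.0980, 0.1600, 0.2360, 0.3190, 0.4320, 0.5560, 0.7600, 1.0000
Σ (Xₖ−Xₖ₋₁)(Yₖ+Yₖ₋₁) = (1/10)(0.0150+0.0000) + (1/10)(0.0470+0.0150) + (1/10)(0.0980+0.0470) + (1/10)(0.1600+0.0980) + (1/10)(0.2360+0.1600) + (1/10)(0.3190+0.2360) + (1/10)(0.4320+0.3190) + (1/10)(0.5560+0.4320) + (1/10)(0.7600+0.5560) + (1/10)(1.0000+0.7600)
  = 0.0015 + 0.0062 + 0.0145 + 0.0258 + 0.0396 + 0.0555 + 0.0751 + 0.0988 + 0.1316 + 0.1760 = 0.6246
G = 1 − 0.6246 = 0.3754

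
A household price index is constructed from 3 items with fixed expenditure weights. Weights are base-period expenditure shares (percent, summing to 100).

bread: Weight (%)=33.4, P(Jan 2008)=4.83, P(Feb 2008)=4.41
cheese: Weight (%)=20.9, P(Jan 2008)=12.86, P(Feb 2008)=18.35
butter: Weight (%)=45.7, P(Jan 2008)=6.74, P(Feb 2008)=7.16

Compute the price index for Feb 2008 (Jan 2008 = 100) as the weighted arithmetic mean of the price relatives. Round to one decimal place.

bread: 33.4 × (4.41/4.83) = 33.4 × 0.913043 = 30.4957
cheese: 20.9 × (18.35/12.86) = 20.9 × 1.426905 = 29.8223
butter: 45.7 × (7.16/6.74) = 45.7 × 1.062315 = 48.5478
Index = Σ wᵢ·(p₁ᵢ/p₀ᵢ) = 30.4957 + 29.8223 + 48.5478 = 108.8657

108.9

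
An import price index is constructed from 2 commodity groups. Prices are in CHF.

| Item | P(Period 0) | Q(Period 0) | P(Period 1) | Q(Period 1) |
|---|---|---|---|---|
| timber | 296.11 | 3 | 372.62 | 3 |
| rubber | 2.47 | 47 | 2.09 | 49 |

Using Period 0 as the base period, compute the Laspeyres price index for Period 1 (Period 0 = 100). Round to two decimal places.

Laspeyres price index uses base-period quantities as weights.
ΣP(Period 1)·Q(Period 0) = 372.62×3 + 2.09×47 = 1117.86 + 98.23 = 1216.09
ΣP(Period 0)·Q(Period 0) = 296.11×3 + 2.47×47 = 888.33 + 116.09 = 1004.42
Index = 1216.09 / 1004.42 × 100 = 121.0739

121.07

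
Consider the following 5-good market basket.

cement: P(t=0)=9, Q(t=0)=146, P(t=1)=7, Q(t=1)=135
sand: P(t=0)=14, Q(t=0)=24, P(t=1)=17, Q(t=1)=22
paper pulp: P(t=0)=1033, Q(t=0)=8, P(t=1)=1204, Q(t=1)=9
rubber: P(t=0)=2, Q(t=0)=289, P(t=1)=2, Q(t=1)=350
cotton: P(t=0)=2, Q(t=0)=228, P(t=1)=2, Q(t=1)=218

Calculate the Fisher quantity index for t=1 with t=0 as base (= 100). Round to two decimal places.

Laspeyres component (base-period weights):
ΣP(t=0)Q(t=1) = 9×135 + 14×22 + 1033×9 + 2×350 + 2×218 = 1215 + 308 + 9297 + 700 + 436 = 11956
ΣP(t=0)Q(t=0) = 9×146 + 14×24 + 1033×8 + 2×289 + 2×228 = 1314 + 336 + 8264 + 578 + 456 = 10948
L = 11956 / 10948 × 100 = 109.2072
Paasche component (current-period weights):
ΣP(t=1)Q(t=1) = 7×135 + 17×22 + 1204×9 + 2×350 + 2×218 = 945 + 374 + 10836 + 700 + 436 = 13291
ΣP(t=1)Q(t=0) = 7×146 + 17×24 + 1204×8 + 2×289 + 2×228 = 1022 + 408 + 9632 + 578 + 456 = 12096
P = 13291 / 12096 × 100 = 109.8793
Fisher = √(L × P) = √(109.2072 × 109.8793) = 109.5427

109.54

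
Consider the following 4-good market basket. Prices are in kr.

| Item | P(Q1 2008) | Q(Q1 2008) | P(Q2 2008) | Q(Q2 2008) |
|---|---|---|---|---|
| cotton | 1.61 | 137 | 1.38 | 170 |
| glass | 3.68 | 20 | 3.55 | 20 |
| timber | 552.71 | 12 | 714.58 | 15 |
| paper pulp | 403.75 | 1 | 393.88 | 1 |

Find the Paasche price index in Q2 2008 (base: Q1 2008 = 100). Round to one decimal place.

126.3

Paasche price index uses current-period quantities as weights.
ΣP(Q2 2008)·Q(Q2 2008) = 1.38×170 + 3.55×20 + 714.58×15 + 393.88×1 = 234.6 + 71 + 10718.7 + 393.88 = 11418.18
ΣP(Q1 2008)·Q(Q2 2008) = 1.61×170 + 3.68×20 + 552.71×15 + 403.75×1 = 273.7 + 73.6 + 8290.65 + 403.75 = 9041.7
Index = 11418.18 / 9041.7 × 100 = 126.2836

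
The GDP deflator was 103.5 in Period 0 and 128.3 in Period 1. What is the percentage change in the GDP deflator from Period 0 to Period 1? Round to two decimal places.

Change = (128.3 − 103.5) / 103.5 × 100
       = 24.8 / 103.5 × 100 = 23.9614%

23.96%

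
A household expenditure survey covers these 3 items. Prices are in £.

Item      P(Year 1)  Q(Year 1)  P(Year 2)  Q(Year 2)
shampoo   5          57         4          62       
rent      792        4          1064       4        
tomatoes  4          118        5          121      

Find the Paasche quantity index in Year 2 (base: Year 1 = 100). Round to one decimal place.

Paasche quantity index uses current-period prices as weights.
ΣP(Year 2)·Q(Year 2) = 4×62 + 1064×4 + 5×121 = 248 + 4256 + 605 = 5109
ΣP(Year 2)·Q(Year 1) = 4×57 + 1064×4 + 5×118 = 228 + 4256 + 590 = 5074
Index = 5109 / 5074 × 100 = 100.6898

100.7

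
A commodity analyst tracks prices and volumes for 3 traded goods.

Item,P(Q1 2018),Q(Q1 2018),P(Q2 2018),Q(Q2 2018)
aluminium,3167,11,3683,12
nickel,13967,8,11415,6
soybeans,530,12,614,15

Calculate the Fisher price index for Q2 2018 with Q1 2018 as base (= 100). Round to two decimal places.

92.47

Laspeyres component (base-period weights):
ΣP(Q2 2018)Q(Q1 2018) = 3683×11 + 11415×8 + 614×12 = 40513 + 91320 + 7368 = 139201
ΣP(Q1 2018)Q(Q1 2018) = 3167×11 + 13967×8 + 530×12 = 34837 + 111736 + 6360 = 152933
L = 139201 / 152933 × 100 = 91.0209
Paasche component (current-period weights):
ΣP(Q2 2018)Q(Q2 2018) = 3683×12 + 11415×6 + 614×15 = 44196 + 68490 + 9210 = 121896
ΣP(Q1 2018)Q(Q2 2018) = 3167×12 + 13967×6 + 530×15 = 38004 + 83802 + 7950 = 129756
P = 121896 / 129756 × 100 = 93.9425
Fisher = √(L × P) = √(91.0209 × 93.9425) = 92.4702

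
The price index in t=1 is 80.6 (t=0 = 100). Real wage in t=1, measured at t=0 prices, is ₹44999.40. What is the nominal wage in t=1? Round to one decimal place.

Nominal = Real × (Index/100) = 44999.40 × (80.6/100)
        = 44999.40 × 0.806 = 36269.5164

36269.5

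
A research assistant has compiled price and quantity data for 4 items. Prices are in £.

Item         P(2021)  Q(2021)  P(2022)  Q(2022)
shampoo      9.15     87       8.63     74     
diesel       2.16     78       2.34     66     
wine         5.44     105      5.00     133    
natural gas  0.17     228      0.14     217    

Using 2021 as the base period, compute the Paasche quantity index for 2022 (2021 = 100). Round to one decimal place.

Paasche quantity index uses current-period prices as weights.
ΣP(2022)·Q(2022) = 8.63×74 + 2.34×66 + 5.00×133 + 0.14×217 = 638.62 + 154.44 + 665 + 30.38 = 1488.44
ΣP(2022)·Q(2021) = 8.63×87 + 2.34×78 + 5.00×105 + 0.14×228 = 750.81 + 182.52 + 525 + 31.92 = 1490.25
Index = 1488.44 / 1490.25 × 100 = 99.8785

99.9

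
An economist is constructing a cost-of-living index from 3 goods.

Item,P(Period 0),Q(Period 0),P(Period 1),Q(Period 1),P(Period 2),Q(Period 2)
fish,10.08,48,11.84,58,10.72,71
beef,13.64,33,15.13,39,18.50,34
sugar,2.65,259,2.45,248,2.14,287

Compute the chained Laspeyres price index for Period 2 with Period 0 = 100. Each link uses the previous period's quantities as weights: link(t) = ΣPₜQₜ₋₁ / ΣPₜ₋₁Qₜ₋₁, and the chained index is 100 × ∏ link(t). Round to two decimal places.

104.47

Link Period 0→Period 1:
ΣP(Period 1)Q(Period 0) = 11.84×48 + 15.13×33 + 2.45×259 = 568.32 + 499.29 + 634.55 = 1702.16
ΣP(Period 0)Q(Period 0) = 10.08×48 + 13.64×33 + 2.65×259 = 483.84 + 450.12 + 686.35 = 1620.31
link = 1702.16/1620.31 = 1.050515
Link Period 1→Period 2:
ΣP(Period 2)Q(Period 1) = 10.72×58 + 18.50×39 + 2.14×248 = 621.76 + 721.5 + 530.72 = 1873.98
ΣP(Period 1)Q(Period 1) = 11.84×58 + 15.13×39 + 2.45×248 = 686.72 + 590.07 + 607.6 = 1884.39
link = 1873.98/1884.39 = 0.994476
Chained index = 100 × 1.050515 × 0.994476 = 104.4712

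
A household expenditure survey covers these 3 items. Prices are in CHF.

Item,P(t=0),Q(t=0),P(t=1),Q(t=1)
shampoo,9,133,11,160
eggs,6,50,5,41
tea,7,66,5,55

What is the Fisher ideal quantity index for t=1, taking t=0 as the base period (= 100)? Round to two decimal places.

107.66

Laspeyres component (base-period weights):
ΣP(t=0)Q(t=1) = 9×160 + 6×41 + 7×55 = 1440 + 246 + 385 = 2071
ΣP(t=0)Q(t=0) = 9×133 + 6×50 + 7×66 = 1197 + 300 + 462 = 1959
L = 2071 / 1959 × 100 = 105.7172
Paasche component (current-period weights):
ΣP(t=1)Q(t=1) = 11×160 + 5×41 + 5×55 = 1760 + 205 + 275 = 2240
ΣP(t=1)Q(t=0) = 11×133 + 5×50 + 5×66 = 1463 + 250 + 330 = 2043
P = 2240 / 2043 × 100 = 109.6427
Fisher = √(L × P) = √(105.7172 × 109.6427) = 107.6621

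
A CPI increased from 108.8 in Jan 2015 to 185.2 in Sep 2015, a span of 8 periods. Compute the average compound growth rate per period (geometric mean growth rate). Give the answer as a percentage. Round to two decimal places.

Growth factor = (185.2/108.8)^(1/8) = (1.702206)^(1/8) = 1.068751
Growth rate = 1.068751 − 1 = 0.068751 = 6.8751%

6.88%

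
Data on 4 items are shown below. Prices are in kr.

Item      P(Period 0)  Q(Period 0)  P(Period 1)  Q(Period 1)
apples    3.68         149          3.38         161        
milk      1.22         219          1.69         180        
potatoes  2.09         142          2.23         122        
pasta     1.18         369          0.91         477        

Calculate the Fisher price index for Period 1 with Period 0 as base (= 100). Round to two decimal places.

96.98

Laspeyres component (base-period weights):
ΣP(Period 1)Q(Period 0) = 3.38×149 + 1.69×219 + 2.23×142 + 0.91×369 = 503.62 + 370.11 + 316.66 + 335.79 = 1526.18
ΣP(Period 0)Q(Period 0) = 3.68×149 + 1.22×219 + 2.09×142 + 1.18×369 = 548.32 + 267.18 + 296.78 + 435.42 = 1547.7
L = 1526.18 / 1547.7 × 100 = 98.6095
Paasche component (current-period weights):
ΣP(Period 1)Q(Period 1) = 3.38×161 + 1.69×180 + 2.23×122 + 0.91×477 = 544.18 + 304.2 + 272.06 + 434.07 = 1554.51
ΣP(Period 0)Q(Period 1) = 3.68×161 + 1.22×180 + 2.09×122 + 1.18×477 = 592.48 + 219.6 + 254.98 + 562.86 = 1629.92
P = 1554.51 / 1629.92 × 100 = 95.3734
Fisher = √(L × P) = √(98.6095 × 95.3734) = 96.9780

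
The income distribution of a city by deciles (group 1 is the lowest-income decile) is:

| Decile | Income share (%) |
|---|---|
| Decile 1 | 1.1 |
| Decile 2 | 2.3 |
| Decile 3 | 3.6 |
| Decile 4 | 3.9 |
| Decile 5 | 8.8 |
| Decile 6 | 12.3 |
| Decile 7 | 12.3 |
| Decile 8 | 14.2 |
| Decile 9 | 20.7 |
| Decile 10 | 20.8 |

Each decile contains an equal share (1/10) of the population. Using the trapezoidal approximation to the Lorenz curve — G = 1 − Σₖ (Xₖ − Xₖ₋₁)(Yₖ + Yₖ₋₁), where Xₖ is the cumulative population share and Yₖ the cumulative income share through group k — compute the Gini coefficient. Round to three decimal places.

0.388

Cumulative income shares Yₖ: 0.0110, 0.0340, 0.0700, 0.1090, 0.1970, 0.3200, 0.4430, 0.5850, 0.7920, 1.0000
Σ (Xₖ−Xₖ₋₁)(Yₖ+Yₖ₋₁) = (1/10)(0.0110+0.0000) + (1/10)(0.0340+0.0110) + (1/10)(0.0700+0.0340) + (1/10)(0.1090+0.0700) + (1/10)(0.1970+0.1090) + (1/10)(0.3200+0.1970) + (1/10)(0.4430+0.3200) + (1/10)(0.5850+0.4430) + (1/10)(0.7920+0.5850) + (1/10)(1.0000+0.7920)
  = 0.0011 + 0.0045 + 0.0104 + 0.0179 + 0.0306 + 0.0517 + 0.0763 + 0.1028 + 0.1377 + 0.1792 = 0.6122
G = 1 − 0.6122 = 0.3878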